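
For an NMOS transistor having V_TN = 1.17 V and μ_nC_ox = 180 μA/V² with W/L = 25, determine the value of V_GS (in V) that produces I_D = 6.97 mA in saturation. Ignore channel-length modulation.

V_GS = 2.93 V

k_n = μ_nC_ox · (W/L) = 4.5 mA/V².
In saturation I_D = ½ k_n (V_GS − V_TN)², so V_GS − V_TN = √(2 I_D / k_n) = √(2 × 6.97 / 4.5) = 1.76 V.
V_GS = 1.17 + 1.76 = 2.93 V.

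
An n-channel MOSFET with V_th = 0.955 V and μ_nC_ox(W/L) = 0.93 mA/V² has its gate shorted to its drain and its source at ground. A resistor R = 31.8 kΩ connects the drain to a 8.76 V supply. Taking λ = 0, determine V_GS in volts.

V_GS = 1.65 V

With gate tied to drain, V_GS = V_DS ≥ V_GS − V_th, so the device is in saturation.
KCL at the drain: ½ k_n (V_GS − V_th)² = (V_DD − V_GS)/R.
Let x = V_GS − 0.955. Then 14.8 x² + x − 7.805 = 0, giving x = 0.693 V (positive root), so V_GS = 1.65 V.
I_D = (V_DD − V_GS)/R = (8.76 − 1.65) / 31.8 = 0.224 mA.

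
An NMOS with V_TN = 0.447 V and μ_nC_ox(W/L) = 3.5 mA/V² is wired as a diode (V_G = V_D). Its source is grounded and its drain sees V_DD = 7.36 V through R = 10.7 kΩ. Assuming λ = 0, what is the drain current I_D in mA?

With gate tied to drain, V_GS = V_DS ≥ V_GS − V_TN, so the device is in saturation.
KCL at the drain: ½ k_n (V_GS − V_TN)² = (V_DD − V_GS)/R.
Let x = V_GS − 0.447. Then 18.7 x² + x − 6.913 = 0, giving x = 0.581 V (positive root), so V_GS = 1.03 V.
I_D = (V_DD − V_GS)/R = (7.36 − 1.03) / 10.7 = 0.592 mA.

I_D = 0.592 mA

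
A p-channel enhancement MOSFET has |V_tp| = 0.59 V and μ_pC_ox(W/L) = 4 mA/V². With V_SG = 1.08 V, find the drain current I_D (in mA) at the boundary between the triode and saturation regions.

At the boundary V_SD = V_ov = V_SG − |V_tp| = 1.08 − 0.59 = 0.49 V.
I_D = ½ k_p V_ov² = 0.5 × 4 × 0.49² = 0.48 mA.

I_D = 0.480 mA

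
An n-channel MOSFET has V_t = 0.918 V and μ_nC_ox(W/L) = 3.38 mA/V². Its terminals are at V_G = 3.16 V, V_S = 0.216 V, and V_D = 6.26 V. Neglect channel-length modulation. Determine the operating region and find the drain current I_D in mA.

Saturation; I_D = 6.94 mA

V_GS = V_G − V_S = 3.16 − 0.216 = 2.94 V; V_DS = V_D − V_S = 6.26 − 0.216 = 6.04 V.
V_ov = V_GS − V_t = 2.94 − 0.918 = 2.03 V.
Since V_DS = 6.04 V ≥ V_ov = 2.03 V, the device is in saturation.
I_D = ½ k_n V_ov² = 0.5 × 3.38 × 2.03² = 6.94 mA.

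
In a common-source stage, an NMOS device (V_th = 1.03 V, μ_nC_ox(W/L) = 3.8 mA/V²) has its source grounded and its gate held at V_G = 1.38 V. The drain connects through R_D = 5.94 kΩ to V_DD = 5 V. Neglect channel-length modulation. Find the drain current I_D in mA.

I_D = 0.233 mA

V_GS = V_G = 1.38 V, so V_ov = 1.38 − 1.03 = 0.35 V.
Assume saturation: I_D = ½ k_n V_ov² = 0.5 × 3.8 × 0.35² = 0.233 mA, giving V_DS = V_DD − I_D R_D = 5 − 0.233 × 5.94 = 3.62 V.
V_DS = 3.62 V ≥ V_ov = 0.35 V, confirming saturation.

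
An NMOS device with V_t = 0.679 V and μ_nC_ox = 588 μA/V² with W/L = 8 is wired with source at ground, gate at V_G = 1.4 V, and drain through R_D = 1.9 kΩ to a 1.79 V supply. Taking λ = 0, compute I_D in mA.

I_D = 0.789 mA

V_GS = V_G = 1.4 V, so V_ov = 1.4 − 0.679 = 0.721 V.
k_n = μ_nC_ox · (W/L) = 4.704 mA/V².
Assume saturation: I_D = ½ k_n V_ov² = 0.5 × 4.704 × 0.721² = 1.22 mA, giving V_DS = V_DD − I_D R_D = 1.79 − 1.22 × 1.9 = -0.533 V.
But -0.533 V < V_ov = 0.721 V, so the device is actually in triode.
In triode I_D = k_n[V_ov V_DS − ½ V_DS²] and I_D = (V_DD − V_DS)/R_D. Equating: 4.47 V_DS² − 7.444 V_DS + 1.79 = 0, giving V_DS = 0.291 V (the root below V_ov).
I_D = (1.79 − 0.291) / 1.9 = 0.789 mA.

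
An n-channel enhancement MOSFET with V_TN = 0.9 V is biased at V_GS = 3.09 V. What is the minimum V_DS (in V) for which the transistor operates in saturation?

V_DS,sat = 2.19 V

The boundary between triode and saturation is V_DS = V_GS − V_TN = V_ov.
V_ov = 3.09 − 0.9 = 2.19 V.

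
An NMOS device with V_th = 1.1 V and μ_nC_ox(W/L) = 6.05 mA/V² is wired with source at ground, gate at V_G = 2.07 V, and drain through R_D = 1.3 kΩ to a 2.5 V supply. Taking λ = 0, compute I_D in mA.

I_D = 1.66 mA

V_GS = V_G = 2.07 V, so V_ov = 2.07 − 1.1 = 0.97 V.
Assume saturation: I_D = ½ k_n V_ov² = 0.5 × 6.05 × 0.97² = 2.85 mA, giving V_DS = V_DD − I_D R_D = 2.5 − 2.85 × 1.3 = -1.2 V.
But -1.2 V < V_ov = 0.97 V, so the device is actually in triode.
In triode I_D = k_n[V_ov V_DS − ½ V_DS²] and I_D = (V_DD − V_DS)/R_D. Equating: 3.93 V_DS² − 8.629 V_DS + 2.5 = 0, giving V_DS = 0.343 V (the root below V_ov).
I_D = (2.5 − 0.343) / 1.3 = 1.66 mA.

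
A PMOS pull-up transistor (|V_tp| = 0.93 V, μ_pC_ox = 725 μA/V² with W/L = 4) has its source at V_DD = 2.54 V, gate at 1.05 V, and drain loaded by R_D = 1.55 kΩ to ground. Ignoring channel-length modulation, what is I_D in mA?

V_SG = V_DD − V_G = 2.54 − 1.05 = 1.49 V, so V_ov = 1.49 − 0.93 = 0.56 V.
k_p = μ_pC_ox · (W/L) = 2.9 mA/V².
Assume saturation: I_D = ½ k_p V_ov² = 0.5 × 2.9 × 0.56² = 0.455 mA, giving V_SD = V_DD − I_D R_D = 2.54 − 0.455 × 1.55 = 1.84 V.
V_SD = 1.84 V ≥ V_ov = 0.56 V, confirming saturation.

I_D = 0.455 mA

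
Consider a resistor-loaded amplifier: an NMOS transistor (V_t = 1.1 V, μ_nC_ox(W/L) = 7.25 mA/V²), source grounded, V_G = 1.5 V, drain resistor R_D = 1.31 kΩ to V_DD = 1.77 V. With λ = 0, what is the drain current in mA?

I_D = 0.580 mA

V_GS = V_G = 1.5 V, so V_ov = 1.5 − 1.1 = 0.4 V.
Assume saturation: I_D = ½ k_n V_ov² = 0.5 × 7.25 × 0.4² = 0.58 mA, giving V_DS = V_DD − I_D R_D = 1.77 − 0.58 × 1.31 = 1.01 V.
V_DS = 1.01 V ≥ V_ov = 0.4 V, confirming saturation.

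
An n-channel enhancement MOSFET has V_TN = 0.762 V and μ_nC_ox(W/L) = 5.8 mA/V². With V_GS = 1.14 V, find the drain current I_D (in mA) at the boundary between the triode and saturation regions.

I_D = 0.414 mA

At the boundary V_DS = V_ov = V_GS − V_TN = 1.14 − 0.762 = 0.378 V.
I_D = ½ k_n V_ov² = 0.5 × 5.8 × 0.378² = 0.414 mA.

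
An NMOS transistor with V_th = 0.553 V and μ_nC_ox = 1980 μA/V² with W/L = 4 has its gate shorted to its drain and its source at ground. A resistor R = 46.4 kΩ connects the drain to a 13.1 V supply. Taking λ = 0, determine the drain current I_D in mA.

I_D = 0.265 mA

With gate tied to drain, V_GS = V_DS ≥ V_GS − V_th, so the device is in saturation.
k_n = μ_nC_ox · (W/L) = 7.92 mA/V².
KCL at the drain: ½ k_n (V_GS − V_th)² = (V_DD − V_GS)/R.
Let x = V_GS − 0.553. Then 184 x² + x − 12.55 = 0, giving x = 0.259 V (positive root), so V_GS = 0.812 V.
I_D = (V_DD − V_GS)/R = (13.1 − 0.812) / 46.4 = 0.265 mA.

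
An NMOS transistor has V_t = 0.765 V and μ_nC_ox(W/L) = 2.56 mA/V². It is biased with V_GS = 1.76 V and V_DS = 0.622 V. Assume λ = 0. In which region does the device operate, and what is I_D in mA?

V_ov = V_GS − V_t = 1.76 − 0.765 = 0.995 V.
Since V_DS = 0.622 V < V_ov = 0.995 V, the device is in the triode region.
I_D = k_n [V_ov · V_DS − ½ V_DS²] = 2.56 × [0.995 × 0.622 − 0.5 × 0.622²] = 1.09 mA.

Triode; I_D = 1.09 mA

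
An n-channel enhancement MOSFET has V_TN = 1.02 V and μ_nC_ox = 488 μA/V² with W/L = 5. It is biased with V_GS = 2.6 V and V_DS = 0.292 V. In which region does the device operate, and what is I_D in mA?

k_n = μ_nC_ox · (W/L) = 2.44 mA/V².
V_ov = V_GS − V_TN = 2.6 − 1.02 = 1.58 V.
Since V_DS = 0.292 V < V_ov = 1.58 V, the device is in the triode region.
I_D = k_n [V_ov · V_DS − ½ V_DS²] = 2.44 × [1.58 × 0.292 − 0.5 × 0.292²] = 1.02 mA.

Triode; I_D = 1.02 mA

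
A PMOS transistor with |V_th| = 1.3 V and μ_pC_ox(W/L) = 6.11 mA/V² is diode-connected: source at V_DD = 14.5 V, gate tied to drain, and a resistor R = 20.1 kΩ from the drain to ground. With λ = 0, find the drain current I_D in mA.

I_D = 0.634 mA

With gate tied to drain, V_SG = V_SD ≥ V_SG − |V_th|, so the device is in saturation.
KCL at the drain: ½ k_p (V_SG − |V_th|)² = (V_DD − V_SG)/R.
Let x = V_SG − 1.3. Then 61.4 x² + x − 13.2 = 0, giving x = 0.456 V (positive root), so V_SG = 1.76 V.
I_D = (V_DD − V_SG)/R = (14.5 − 1.76) / 20.1 = 0.634 mA.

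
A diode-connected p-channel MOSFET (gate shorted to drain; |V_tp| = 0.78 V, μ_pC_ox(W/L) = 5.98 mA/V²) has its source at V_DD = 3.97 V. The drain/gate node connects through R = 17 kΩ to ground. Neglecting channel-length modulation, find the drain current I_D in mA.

I_D = 0.173 mA

With gate tied to drain, V_SG = V_SD ≥ V_SG − |V_tp|, so the device is in saturation.
KCL at the drain: ½ k_p (V_SG − |V_tp|)² = (V_DD − V_SG)/R.
Let x = V_SG − 0.78. Then 50.8 x² + x − 3.19 = 0, giving x = 0.241 V (positive root), so V_SG = 1.02 V.
I_D = (V_DD − V_SG)/R = (3.97 − 1.02) / 17 = 0.173 mA.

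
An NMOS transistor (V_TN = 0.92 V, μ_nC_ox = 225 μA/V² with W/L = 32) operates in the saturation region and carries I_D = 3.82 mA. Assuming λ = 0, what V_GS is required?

k_n = μ_nC_ox · (W/L) = 7.2 mA/V².
In saturation I_D = ½ k_n (V_GS − V_TN)², so V_GS − V_TN = √(2 I_D / k_n) = √(2 × 3.82 / 7.2) = 1.03 V.
V_GS = 0.92 + 1.03 = 1.95 V.

V_GS = 1.95 V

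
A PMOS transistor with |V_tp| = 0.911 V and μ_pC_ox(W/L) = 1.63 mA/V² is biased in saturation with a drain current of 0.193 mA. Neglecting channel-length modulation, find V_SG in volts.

V_SG = 1.40 V

In saturation I_D = ½ k_p (V_SG − |V_tp|)², so V_SG − |V_tp| = √(2 I_D / k_p) = √(2 × 0.193 / 1.63) = 0.487 V.
V_SG = 0.911 + 0.487 = 1.4 V.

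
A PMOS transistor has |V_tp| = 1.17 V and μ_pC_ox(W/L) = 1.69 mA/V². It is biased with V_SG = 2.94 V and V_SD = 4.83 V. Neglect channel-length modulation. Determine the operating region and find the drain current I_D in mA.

Saturation; I_D = 2.65 mA

V_ov = V_SG − |V_tp| = 2.94 − 1.17 = 1.77 V.
Since V_SD = 4.83 V ≥ V_ov = 1.77 V, the device is in saturation.
I_D = ½ k_p V_ov² = 0.5 × 1.69 × 1.77² = 2.65 mA.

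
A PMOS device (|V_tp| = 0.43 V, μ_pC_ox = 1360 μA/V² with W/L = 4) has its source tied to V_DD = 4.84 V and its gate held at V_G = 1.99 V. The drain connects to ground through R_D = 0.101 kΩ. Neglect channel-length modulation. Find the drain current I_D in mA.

V_SG = V_DD − V_G = 4.84 − 1.99 = 2.85 V, so V_ov = 2.85 − 0.43 = 2.42 V.
k_p = μ_pC_ox · (W/L) = 5.44 mA/V².
Assume saturation: I_D = ½ k_p V_ov² = 0.5 × 5.44 × 2.42² = 15.9 mA, giving V_SD = V_DD − I_D R_D = 4.84 − 15.9 × 0.101 = 3.23 V.
V_SD = 3.23 V ≥ V_ov = 2.42 V, confirming saturation.

I_D = 15.9 mA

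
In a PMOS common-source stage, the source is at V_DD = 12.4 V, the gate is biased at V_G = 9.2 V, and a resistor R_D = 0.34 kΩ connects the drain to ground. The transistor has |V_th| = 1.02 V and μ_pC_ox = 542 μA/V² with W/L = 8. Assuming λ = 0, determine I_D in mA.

V_SG = V_DD − V_G = 12.4 − 9.2 = 3.2 V, so V_ov = 3.2 − 1.02 = 2.18 V.
k_p = μ_pC_ox · (W/L) = 4.336 mA/V².
Assume saturation: I_D = ½ k_p V_ov² = 0.5 × 4.336 × 2.18² = 10.3 mA, giving V_SD = V_DD − I_D R_D = 12.4 − 10.3 × 0.34 = 8.9 V.
V_SD = 8.9 V ≥ V_ov = 2.18 V, confirming saturation.

I_D = 10.3 mA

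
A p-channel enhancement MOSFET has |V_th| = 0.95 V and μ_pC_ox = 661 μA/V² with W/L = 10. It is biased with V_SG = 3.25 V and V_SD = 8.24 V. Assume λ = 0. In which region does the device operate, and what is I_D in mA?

k_p = μ_pC_ox · (W/L) = 6.61 mA/V².
V_ov = V_SG − |V_th| = 3.25 − 0.95 = 2.3 V.
Since V_SD = 8.24 V ≥ V_ov = 2.3 V, the device is in saturation.
I_D = ½ k_p V_ov² = 0.5 × 6.61 × 2.3² = 17.5 mA.

Saturation; I_D = 17.5 mA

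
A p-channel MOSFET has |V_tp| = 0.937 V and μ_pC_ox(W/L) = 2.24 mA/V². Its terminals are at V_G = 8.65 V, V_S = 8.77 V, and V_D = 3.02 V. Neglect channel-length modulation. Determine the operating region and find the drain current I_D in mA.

Cutoff; I_D = 0 mA

V_SG = V_S − V_G = 8.77 − 8.65 = 0.12 V; V_SD = V_S − V_D = 8.77 − 3.02 = 5.75 V.
V_SG = 0.12 V < |V_tp| = 0.937 V, so the transistor is in cutoff.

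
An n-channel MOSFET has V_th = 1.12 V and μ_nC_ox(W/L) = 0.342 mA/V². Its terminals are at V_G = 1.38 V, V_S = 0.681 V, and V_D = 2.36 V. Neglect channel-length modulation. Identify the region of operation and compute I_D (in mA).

V_GS = V_G − V_S = 1.38 − 0.681 = 0.699 V; V_DS = V_D − V_S = 2.36 − 0.681 = 1.68 V.
V_GS = 0.699 V < V_th = 1.12 V, so the transistor is in cutoff.

Cutoff; I_D = 0 mA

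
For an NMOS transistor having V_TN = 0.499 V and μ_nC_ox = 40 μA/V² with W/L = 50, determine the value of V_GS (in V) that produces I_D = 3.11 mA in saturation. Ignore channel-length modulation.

V_GS = 2.26 V

k_n = μ_nC_ox · (W/L) = 2 mA/V².
In saturation I_D = ½ k_n (V_GS − V_TN)², so V_GS − V_TN = √(2 I_D / k_n) = √(2 × 3.11 / 2) = 1.76 V.
V_GS = 0.499 + 1.76 = 2.26 V.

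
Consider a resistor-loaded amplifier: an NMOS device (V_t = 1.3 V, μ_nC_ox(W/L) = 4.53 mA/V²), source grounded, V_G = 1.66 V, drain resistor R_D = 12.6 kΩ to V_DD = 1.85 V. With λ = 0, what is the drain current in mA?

I_D = 0.139 mA

V_GS = V_G = 1.66 V, so V_ov = 1.66 − 1.3 = 0.36 V.
Assume saturation: I_D = ½ k_n V_ov² = 0.5 × 4.53 × 0.36² = 0.294 mA, giving V_DS = V_DD − I_D R_D = 1.85 − 0.294 × 12.6 = -1.85 V.
But -1.85 V < V_ov = 0.36 V, so the device is actually in triode.
In triode I_D = k_n[V_ov V_DS − ½ V_DS²] and I_D = (V_DD − V_DS)/R_D. Equating: 28.5 V_DS² − 21.55 V_DS + 1.85 = 0, giving V_DS = 0.0988 V (the root below V_ov).
I_D = (1.85 − 0.0988) / 12.6 = 0.139 mA.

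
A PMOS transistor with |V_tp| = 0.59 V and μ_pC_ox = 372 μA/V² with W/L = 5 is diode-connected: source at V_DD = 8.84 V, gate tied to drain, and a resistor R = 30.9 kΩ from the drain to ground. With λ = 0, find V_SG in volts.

With gate tied to drain, V_SG = V_SD ≥ V_SG − |V_tp|, so the device is in saturation.
k_p = μ_pC_ox · (W/L) = 1.86 mA/V².
KCL at the drain: ½ k_p (V_SG − |V_tp|)² = (V_DD − V_SG)/R.
Let x = V_SG − 0.59. Then 28.7 x² + x − 8.25 = 0, giving x = 0.519 V (positive root), so V_SG = 1.11 V.
I_D = (V_DD − V_SG)/R = (8.84 − 1.11) / 30.9 = 0.25 mA.

V_SG = 1.11 V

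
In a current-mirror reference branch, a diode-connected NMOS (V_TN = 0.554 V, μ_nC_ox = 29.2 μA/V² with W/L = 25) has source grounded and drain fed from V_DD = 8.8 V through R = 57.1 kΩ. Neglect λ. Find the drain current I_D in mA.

I_D = 0.134 mA

With gate tied to drain, V_GS = V_DS ≥ V_GS − V_TN, so the device is in saturation.
k_n = μ_nC_ox · (W/L) = 0.73 mA/V².
KCL at the drain: ½ k_n (V_GS − V_TN)² = (V_DD − V_GS)/R.
Let x = V_GS − 0.554. Then 20.8 x² + x − 8.246 = 0, giving x = 0.605 V (positive root), so V_GS = 1.16 V.
I_D = (V_DD − V_GS)/R = (8.8 − 1.16) / 57.1 = 0.134 mA.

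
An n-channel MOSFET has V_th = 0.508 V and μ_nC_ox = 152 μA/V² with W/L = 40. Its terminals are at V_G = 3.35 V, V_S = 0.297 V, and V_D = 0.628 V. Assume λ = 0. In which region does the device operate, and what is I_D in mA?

Triode; I_D = 4.79 mA

V_GS = V_G − V_S = 3.35 − 0.297 = 3.05 V; V_DS = V_D − V_S = 0.628 − 0.297 = 0.331 V.
k_n = μ_nC_ox · (W/L) = 6.08 mA/V².
V_ov = V_GS − V_th = 3.05 − 0.508 = 2.54 V.
Since V_DS = 0.331 V < V_ov = 2.54 V, the device is in the triode region.
I_D = k_n [V_ov · V_DS − ½ V_DS²] = 6.08 × [2.54 × 0.331 − 0.5 × 0.331²] = 4.79 mA.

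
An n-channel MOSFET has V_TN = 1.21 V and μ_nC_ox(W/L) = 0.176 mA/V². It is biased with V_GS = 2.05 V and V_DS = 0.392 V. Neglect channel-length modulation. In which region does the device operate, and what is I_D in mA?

V_ov = V_GS − V_TN = 2.05 − 1.21 = 0.84 V.
Since V_DS = 0.392 V < V_ov = 0.84 V, the device is in the triode region.
I_D = k_n [V_ov · V_DS − ½ V_DS²] = 0.176 × [0.84 × 0.392 − 0.5 × 0.392²] = 0.0444 mA.

Triode; I_D = 0.0444 mA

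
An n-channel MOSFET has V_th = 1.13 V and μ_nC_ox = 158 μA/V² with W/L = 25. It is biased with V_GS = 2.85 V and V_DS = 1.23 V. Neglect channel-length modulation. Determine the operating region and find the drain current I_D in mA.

k_n = μ_nC_ox · (W/L) = 3.95 mA/V².
V_ov = V_GS − V_th = 2.85 − 1.13 = 1.72 V.
Since V_DS = 1.23 V < V_ov = 1.72 V, the device is in the triode region.
I_D = k_n [V_ov · V_DS − ½ V_DS²] = 3.95 × [1.72 × 1.23 − 0.5 × 1.23²] = 5.37 mA.

Triode; I_D = 5.37 mA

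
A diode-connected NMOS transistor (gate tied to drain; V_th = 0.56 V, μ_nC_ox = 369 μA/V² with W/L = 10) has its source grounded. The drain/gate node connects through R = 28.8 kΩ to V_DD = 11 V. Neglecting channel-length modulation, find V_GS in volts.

With gate tied to drain, V_GS = V_DS ≥ V_GS − V_th, so the device is in saturation.
k_n = μ_nC_ox · (W/L) = 3.69 mA/V².
KCL at the drain: ½ k_n (V_GS − V_th)² = (V_DD − V_GS)/R.
Let x = V_GS − 0.56. Then 53.1 x² + x − 10.44 = 0, giving x = 0.434 V (positive root), so V_GS = 0.994 V.
I_D = (V_DD − V_GS)/R = (11 − 0.994) / 28.8 = 0.347 mA.

V_GS = 0.994 V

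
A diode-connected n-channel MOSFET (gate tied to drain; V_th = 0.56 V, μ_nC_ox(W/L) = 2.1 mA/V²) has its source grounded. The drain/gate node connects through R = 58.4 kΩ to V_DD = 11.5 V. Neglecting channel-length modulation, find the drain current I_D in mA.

With gate tied to drain, V_GS = V_DS ≥ V_GS − V_th, so the device is in saturation.
KCL at the drain: ½ k_n (V_GS − V_th)² = (V_DD − V_GS)/R.
Let x = V_GS − 0.56. Then 61.3 x² + x − 10.94 = 0, giving x = 0.414 V (positive root), so V_GS = 0.974 V.
I_D = (V_DD − V_GS)/R = (11.5 − 0.974) / 58.4 = 0.18 mA.

I_D = 0.180 mA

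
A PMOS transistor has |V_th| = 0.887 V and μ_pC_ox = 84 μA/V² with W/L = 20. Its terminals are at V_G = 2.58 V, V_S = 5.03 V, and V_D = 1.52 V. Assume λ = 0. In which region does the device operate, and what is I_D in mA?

Saturation; I_D = 2.05 mA

V_SG = V_S − V_G = 5.03 − 2.58 = 2.45 V; V_SD = V_S − V_D = 5.03 − 1.52 = 3.51 V.
k_p = μ_pC_ox · (W/L) = 1.68 mA/V².
V_ov = V_SG − |V_th| = 2.45 − 0.887 = 1.56 V.
Since V_SD = 3.51 V ≥ V_ov = 1.56 V, the device is in saturation.
I_D = ½ k_p V_ov² = 0.5 × 1.68 × 1.56² = 2.05 mA.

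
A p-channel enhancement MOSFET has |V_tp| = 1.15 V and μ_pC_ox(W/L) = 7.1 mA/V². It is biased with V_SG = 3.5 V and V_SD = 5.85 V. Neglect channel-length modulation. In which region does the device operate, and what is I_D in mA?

Saturation; I_D = 19.6 mA

V_ov = V_SG − |V_tp| = 3.5 − 1.15 = 2.35 V.
Since V_SD = 5.85 V ≥ V_ov = 2.35 V, the device is in saturation.
I_D = ½ k_p V_ov² = 0.5 × 7.1 × 2.35² = 19.6 mA.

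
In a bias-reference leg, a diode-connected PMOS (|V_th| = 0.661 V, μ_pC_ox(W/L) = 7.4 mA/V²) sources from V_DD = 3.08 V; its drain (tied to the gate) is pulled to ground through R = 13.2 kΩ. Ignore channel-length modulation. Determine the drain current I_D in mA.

I_D = 0.167 mA

With gate tied to drain, V_SG = V_SD ≥ V_SG − |V_th|, so the device is in saturation.
KCL at the drain: ½ k_p (V_SG − |V_th|)² = (V_DD − V_SG)/R.
Let x = V_SG − 0.661. Then 48.8 x² + x − 2.419 = 0, giving x = 0.213 V (positive root), so V_SG = 0.874 V.
I_D = (V_DD − V_SG)/R = (3.08 − 0.874) / 13.2 = 0.167 mA.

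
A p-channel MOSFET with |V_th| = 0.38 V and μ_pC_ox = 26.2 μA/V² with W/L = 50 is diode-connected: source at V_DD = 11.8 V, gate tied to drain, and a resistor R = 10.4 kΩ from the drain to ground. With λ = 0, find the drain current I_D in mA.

I_D = 0.980 mA

With gate tied to drain, V_SG = V_SD ≥ V_SG − |V_th|, so the device is in saturation.
k_p = μ_pC_ox · (W/L) = 1.31 mA/V².
KCL at the drain: ½ k_p (V_SG − |V_th|)² = (V_DD − V_SG)/R.
Let x = V_SG − 0.38. Then 6.81 x² + x − 11.42 = 0, giving x = 1.22 V (positive root), so V_SG = 1.6 V.
I_D = (V_DD − V_SG)/R = (11.8 − 1.6) / 10.4 = 0.98 mA.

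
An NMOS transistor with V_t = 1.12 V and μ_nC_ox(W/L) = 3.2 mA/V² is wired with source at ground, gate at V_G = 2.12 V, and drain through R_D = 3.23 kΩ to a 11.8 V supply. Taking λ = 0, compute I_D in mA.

V_GS = V_G = 2.12 V, so V_ov = 2.12 − 1.12 = 1 V.
Assume saturation: I_D = ½ k_n V_ov² = 0.5 × 3.2 × 1² = 1.6 mA, giving V_DS = V_DD − I_D R_D = 11.8 − 1.6 × 3.23 = 6.63 V.
V_DS = 6.63 V ≥ V_ov = 1 V, confirming saturation.

I_D = 1.60 mA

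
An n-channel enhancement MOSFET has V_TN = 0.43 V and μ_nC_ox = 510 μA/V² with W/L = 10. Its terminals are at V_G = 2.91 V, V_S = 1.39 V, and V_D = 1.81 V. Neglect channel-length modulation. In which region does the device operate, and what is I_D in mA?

V_GS = V_G − V_S = 2.91 − 1.39 = 1.52 V; V_DS = V_D − V_S = 1.81 − 1.39 = 0.42 V.
k_n = μ_nC_ox · (W/L) = 5.1 mA/V².
V_ov = V_GS − V_TN = 1.52 − 0.43 = 1.09 V.
Since V_DS = 0.42 V < V_ov = 1.09 V, the device is in the triode region.
I_D = k_n [V_ov · V_DS − ½ V_DS²] = 5.1 × [1.09 × 0.42 − 0.5 × 0.42²] = 1.88 mA.

Triode; I_D = 1.88 mA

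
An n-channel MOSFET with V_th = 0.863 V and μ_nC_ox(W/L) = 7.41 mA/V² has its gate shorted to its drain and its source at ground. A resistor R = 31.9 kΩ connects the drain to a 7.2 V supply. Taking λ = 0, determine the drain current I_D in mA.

With gate tied to drain, V_GS = V_DS ≥ V_GS − V_th, so the device is in saturation.
KCL at the drain: ½ k_n (V_GS − V_th)² = (V_DD − V_GS)/R.
Let x = V_GS − 0.863. Then 118 x² + x − 6.337 = 0, giving x = 0.227 V (positive root), so V_GS = 1.09 V.
I_D = (V_DD − V_GS)/R = (7.2 − 1.09) / 31.9 = 0.192 mA.

I_D = 0.192 mA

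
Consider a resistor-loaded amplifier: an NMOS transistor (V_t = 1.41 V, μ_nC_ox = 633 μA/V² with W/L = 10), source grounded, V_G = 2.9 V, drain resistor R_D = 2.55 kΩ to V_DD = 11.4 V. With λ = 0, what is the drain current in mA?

V_GS = V_G = 2.9 V, so V_ov = 2.9 − 1.41 = 1.49 V.
k_n = μ_nC_ox · (W/L) = 6.33 mA/V².
Assume saturation: I_D = ½ k_n V_ov² = 0.5 × 6.33 × 1.49² = 7.03 mA, giving V_DS = V_DD − I_D R_D = 11.4 − 7.03 × 2.55 = -6.52 V.
But -6.52 V < V_ov = 1.49 V, so the device is actually in triode.
In triode I_D = k_n[V_ov V_DS − ½ V_DS²] and I_D = (V_DD − V_DS)/R_D. Equating: 8.07 V_DS² − 25.05 V_DS + 11.4 = 0, giving V_DS = 0.554 V (the root below V_ov).
I_D = (11.4 − 0.554) / 2.55 = 4.25 mA.

I_D = 4.25 mA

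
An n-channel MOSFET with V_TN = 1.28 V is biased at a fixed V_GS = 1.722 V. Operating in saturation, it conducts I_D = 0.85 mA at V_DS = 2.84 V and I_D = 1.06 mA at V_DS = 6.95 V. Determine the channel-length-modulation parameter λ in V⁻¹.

λ = 0.0725 V⁻¹

With V_GS fixed, I_D ∝ (1 + λ V_DS) in saturation, so I_D2/I_D1 = (1 + λ V_DS2)/(1 + λ V_DS1).
1.06/0.85 = 1.247 = (1 + 6.95 λ)/(1 + 2.84 λ).
Solving: λ (I_D1 V_DS2 − I_D2 V_DS1) = I_D2 − I_D1, so λ = (1.06 − 0.85) / (0.85 × 6.95 − 1.06 × 2.84) = 0.21 / 2.9 = 0.0725 V⁻¹.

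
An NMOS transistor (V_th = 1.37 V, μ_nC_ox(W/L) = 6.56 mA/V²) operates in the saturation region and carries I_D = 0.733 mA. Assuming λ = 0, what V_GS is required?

In saturation I_D = ½ k_n (V_GS − V_th)², so V_GS − V_th = √(2 I_D / k_n) = √(2 × 0.733 / 6.56) = 0.473 V.
V_GS = 1.37 + 0.473 = 1.84 V.

V_GS = 1.84 V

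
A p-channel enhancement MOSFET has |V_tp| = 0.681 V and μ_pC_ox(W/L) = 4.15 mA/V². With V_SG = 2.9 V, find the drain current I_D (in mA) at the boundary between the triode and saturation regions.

I_D = 10.2 mA

At the boundary V_SD = V_ov = V_SG − |V_tp| = 2.9 − 0.681 = 2.22 V.
I_D = ½ k_p V_ov² = 0.5 × 4.15 × 2.22² = 10.2 mA.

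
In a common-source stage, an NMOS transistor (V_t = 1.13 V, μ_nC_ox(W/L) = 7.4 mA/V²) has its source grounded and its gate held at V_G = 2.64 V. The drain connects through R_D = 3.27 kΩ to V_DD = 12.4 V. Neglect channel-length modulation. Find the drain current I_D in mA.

I_D = 3.68 mA

V_GS = V_G = 2.64 V, so V_ov = 2.64 − 1.13 = 1.51 V.
Assume saturation: I_D = ½ k_n V_ov² = 0.5 × 7.4 × 1.51² = 8.44 mA, giving V_DS = V_DD − I_D R_D = 12.4 − 8.44 × 3.27 = -15.2 V.
But -15.2 V < V_ov = 1.51 V, so the device is actually in triode.
In triode I_D = k_n[V_ov V_DS − ½ V_DS²] and I_D = (V_DD − V_DS)/R_D. Equating: 12.1 V_DS² − 37.54 V_DS + 12.4 = 0, giving V_DS = 0.376 V (the root below V_ov).
I_D = (12.4 − 0.376) / 3.27 = 3.68 mA.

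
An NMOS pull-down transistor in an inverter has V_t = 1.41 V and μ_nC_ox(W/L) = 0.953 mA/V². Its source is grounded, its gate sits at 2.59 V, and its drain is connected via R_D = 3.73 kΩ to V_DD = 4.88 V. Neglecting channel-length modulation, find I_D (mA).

I_D = 0.663 mA

V_GS = V_G = 2.59 V, so V_ov = 2.59 − 1.41 = 1.18 V.
Assume saturation: I_D = ½ k_n V_ov² = 0.5 × 0.953 × 1.18² = 0.663 mA, giving V_DS = V_DD − I_D R_D = 4.88 − 0.663 × 3.73 = 2.41 V.
V_DS = 2.41 V ≥ V_ov = 1.18 V, confirming saturation.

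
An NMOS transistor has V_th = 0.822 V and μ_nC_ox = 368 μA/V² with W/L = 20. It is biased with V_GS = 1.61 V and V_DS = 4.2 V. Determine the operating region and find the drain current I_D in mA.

Saturation; I_D = 2.29 mA

k_n = μ_nC_ox · (W/L) = 7.36 mA/V².
V_ov = V_GS − V_th = 1.61 − 0.822 = 0.788 V.
Since V_DS = 4.2 V ≥ V_ov = 0.788 V, the device is in saturation.
I_D = ½ k_n V_ov² = 0.5 × 7.36 × 0.788² = 2.29 mA.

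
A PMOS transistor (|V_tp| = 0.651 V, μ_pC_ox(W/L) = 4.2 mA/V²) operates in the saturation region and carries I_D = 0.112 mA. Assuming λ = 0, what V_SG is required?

V_SG = 0.882 V

In saturation I_D = ½ k_p (V_SG − |V_tp|)², so V_SG − |V_tp| = √(2 I_D / k_p) = √(2 × 0.112 / 4.2) = 0.231 V.
V_SG = 0.651 + 0.231 = 0.882 V.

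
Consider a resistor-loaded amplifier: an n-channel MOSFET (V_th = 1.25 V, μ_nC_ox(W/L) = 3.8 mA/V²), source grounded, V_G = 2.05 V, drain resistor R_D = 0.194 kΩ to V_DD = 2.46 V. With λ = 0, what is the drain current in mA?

V_GS = V_G = 2.05 V, so V_ov = 2.05 − 1.25 = 0.8 V.
Assume saturation: I_D = ½ k_n V_ov² = 0.5 × 3.8 × 0.8² = 1.22 mA, giving V_DS = V_DD − I_D R_D = 2.46 − 1.22 × 0.194 = 2.22 V.
V_DS = 2.22 V ≥ V_ov = 0.8 V, confirming saturation.

I_D = 1.22 mA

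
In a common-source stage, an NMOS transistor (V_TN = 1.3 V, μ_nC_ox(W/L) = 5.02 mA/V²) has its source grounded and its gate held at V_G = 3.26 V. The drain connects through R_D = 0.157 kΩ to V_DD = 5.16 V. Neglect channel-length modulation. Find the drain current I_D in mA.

V_GS = V_G = 3.26 V, so V_ov = 3.26 − 1.3 = 1.96 V.
Assume saturation: I_D = ½ k_n V_ov² = 0.5 × 5.02 × 1.96² = 9.64 mA, giving V_DS = V_DD − I_D R_D = 5.16 − 9.64 × 0.157 = 3.65 V.
V_DS = 3.65 V ≥ V_ov = 1.96 V, confirming saturation.

I_D = 9.64 mA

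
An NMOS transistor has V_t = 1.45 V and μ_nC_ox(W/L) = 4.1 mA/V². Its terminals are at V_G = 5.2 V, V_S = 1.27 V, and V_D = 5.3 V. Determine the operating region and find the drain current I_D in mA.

Saturation; I_D = 12.6 mA

V_GS = V_G − V_S = 5.2 − 1.27 = 3.93 V; V_DS = V_D − V_S = 5.3 − 1.27 = 4.03 V.
V_ov = V_GS − V_t = 3.93 − 1.45 = 2.48 V.
Since V_DS = 4.03 V ≥ V_ov = 2.48 V, the device is in saturation.
I_D = ½ k_n V_ov² = 0.5 × 4.1 × 2.48² = 12.6 mA.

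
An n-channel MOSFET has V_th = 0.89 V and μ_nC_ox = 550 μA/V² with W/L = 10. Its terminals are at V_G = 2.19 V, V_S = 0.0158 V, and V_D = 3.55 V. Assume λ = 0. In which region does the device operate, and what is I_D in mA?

V_GS = V_G − V_S = 2.19 − 0.0158 = 2.17 V; V_DS = V_D − V_S = 3.55 − 0.0158 = 3.53 V.
k_n = μ_nC_ox · (W/L) = 5.5 mA/V².
V_ov = V_GS − V_th = 2.17 − 0.89 = 1.28 V.
Since V_DS = 3.53 V ≥ V_ov = 1.28 V, the device is in saturation.
I_D = ½ k_n V_ov² = 0.5 × 5.5 × 1.28² = 4.54 mA.

Saturation; I_D = 4.54 mA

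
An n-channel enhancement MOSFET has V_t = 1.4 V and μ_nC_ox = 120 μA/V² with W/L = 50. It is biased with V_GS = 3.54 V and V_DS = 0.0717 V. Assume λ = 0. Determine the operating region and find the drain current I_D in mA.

Triode; I_D = 0.905 mA

k_n = μ_nC_ox · (W/L) = 6 mA/V².
V_ov = V_GS − V_t = 3.54 − 1.4 = 2.14 V.
Since V_DS = 0.0717 V < V_ov = 2.14 V, the device is in the triode region.
I_D = k_n [V_ov · V_DS − ½ V_DS²] = 6 × [2.14 × 0.0717 − 0.5 × 0.0717²] = 0.905 mA.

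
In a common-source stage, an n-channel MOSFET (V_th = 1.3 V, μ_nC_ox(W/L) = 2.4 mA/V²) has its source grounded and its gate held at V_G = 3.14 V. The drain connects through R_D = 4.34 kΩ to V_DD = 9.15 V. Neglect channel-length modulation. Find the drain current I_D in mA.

I_D = 1.99 mA

V_GS = V_G = 3.14 V, so V_ov = 3.14 − 1.3 = 1.84 V.
Assume saturation: I_D = ½ k_n V_ov² = 0.5 × 2.4 × 1.84² = 4.06 mA, giving V_DS = V_DD − I_D R_D = 9.15 − 4.06 × 4.34 = -8.48 V.
But -8.48 V < V_ov = 1.84 V, so the device is actually in triode.
In triode I_D = k_n[V_ov V_DS − ½ V_DS²] and I_D = (V_DD − V_DS)/R_D. Equating: 5.21 V_DS² − 20.17 V_DS + 9.15 = 0, giving V_DS = 0.525 V (the root below V_ov).
I_D = (9.15 − 0.525) / 4.34 = 1.99 mA.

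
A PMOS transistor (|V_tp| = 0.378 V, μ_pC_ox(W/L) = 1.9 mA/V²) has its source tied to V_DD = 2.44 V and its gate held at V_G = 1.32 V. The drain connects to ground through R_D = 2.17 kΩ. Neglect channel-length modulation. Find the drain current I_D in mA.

V_SG = V_DD − V_G = 2.44 − 1.32 = 1.12 V, so V_ov = 1.12 − 0.378 = 0.742 V.
Assume saturation: I_D = ½ k_p V_ov² = 0.5 × 1.9 × 0.742² = 0.523 mA, giving V_SD = V_DD − I_D R_D = 2.44 − 0.523 × 2.17 = 1.31 V.
V_SD = 1.31 V ≥ V_ov = 0.742 V, confirming saturation.

I_D = 0.523 mA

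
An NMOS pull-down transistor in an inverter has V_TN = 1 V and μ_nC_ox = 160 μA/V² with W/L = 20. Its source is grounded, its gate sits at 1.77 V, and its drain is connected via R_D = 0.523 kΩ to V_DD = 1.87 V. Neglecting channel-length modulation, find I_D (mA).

V_GS = V_G = 1.77 V, so V_ov = 1.77 − 1 = 0.77 V.
k_n = μ_nC_ox · (W/L) = 3.2 mA/V².
Assume saturation: I_D = ½ k_n V_ov² = 0.5 × 3.2 × 0.77² = 0.949 mA, giving V_DS = V_DD − I_D R_D = 1.87 − 0.949 × 0.523 = 1.37 V.
V_DS = 1.37 V ≥ V_ov = 0.77 V, confirming saturation.

I_D = 0.949 mA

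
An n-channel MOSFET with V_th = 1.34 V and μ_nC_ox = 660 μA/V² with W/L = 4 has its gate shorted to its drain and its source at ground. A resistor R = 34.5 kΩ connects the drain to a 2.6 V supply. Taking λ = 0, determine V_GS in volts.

V_GS = 1.50 V

With gate tied to drain, V_GS = V_DS ≥ V_GS − V_th, so the device is in saturation.
k_n = μ_nC_ox · (W/L) = 2.64 mA/V².
KCL at the drain: ½ k_n (V_GS − V_th)² = (V_DD − V_GS)/R.
Let x = V_GS − 1.34. Then 45.5 x² + x − 1.26 = 0, giving x = 0.156 V (positive root), so V_GS = 1.5 V.
I_D = (V_DD − V_GS)/R = (2.6 − 1.5) / 34.5 = 0.032 mA.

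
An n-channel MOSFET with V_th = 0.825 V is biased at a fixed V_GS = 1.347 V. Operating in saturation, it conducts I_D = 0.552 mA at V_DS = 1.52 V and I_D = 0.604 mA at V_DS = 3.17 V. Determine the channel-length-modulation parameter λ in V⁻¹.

λ = 0.0625 V⁻¹

With V_GS fixed, I_D ∝ (1 + λ V_DS) in saturation, so I_D2/I_D1 = (1 + λ V_DS2)/(1 + λ V_DS1).
0.604/0.552 = 1.094 = (1 + 3.17 λ)/(1 + 1.52 λ).
Solving: λ (I_D1 V_DS2 − I_D2 V_DS1) = I_D2 − I_D1, so λ = (0.604 − 0.552) / (0.552 × 3.17 − 0.604 × 1.52) = 0.052 / 0.832 = 0.0625 V⁻¹.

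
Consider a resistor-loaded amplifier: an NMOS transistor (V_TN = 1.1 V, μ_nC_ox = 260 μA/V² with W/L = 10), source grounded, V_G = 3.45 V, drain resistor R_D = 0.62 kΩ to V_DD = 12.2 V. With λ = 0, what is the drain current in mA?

I_D = 7.18 mA

V_GS = V_G = 3.45 V, so V_ov = 3.45 − 1.1 = 2.35 V.
k_n = μ_nC_ox · (W/L) = 2.6 mA/V².
Assume saturation: I_D = ½ k_n V_ov² = 0.5 × 2.6 × 2.35² = 7.18 mA, giving V_DS = V_DD − I_D R_D = 12.2 − 7.18 × 0.62 = 7.75 V.
V_DS = 7.75 V ≥ V_ov = 2.35 V, confirming saturation.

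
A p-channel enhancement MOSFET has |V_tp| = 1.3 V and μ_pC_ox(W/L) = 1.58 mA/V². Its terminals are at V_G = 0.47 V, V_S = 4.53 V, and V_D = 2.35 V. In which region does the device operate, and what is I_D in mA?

Triode; I_D = 5.75 mA

V_SG = V_S − V_G = 4.53 − 0.47 = 4.06 V; V_SD = V_S − V_D = 4.53 − 2.35 = 2.18 V.
V_ov = V_SG − |V_tp| = 4.06 − 1.3 = 2.76 V.
Since V_SD = 2.18 V < V_ov = 2.76 V, the device is in the triode region.
I_D = k_p [V_ov · V_SD − ½ V_SD²] = 1.58 × [2.76 × 2.18 − 0.5 × 2.18²] = 5.75 mA.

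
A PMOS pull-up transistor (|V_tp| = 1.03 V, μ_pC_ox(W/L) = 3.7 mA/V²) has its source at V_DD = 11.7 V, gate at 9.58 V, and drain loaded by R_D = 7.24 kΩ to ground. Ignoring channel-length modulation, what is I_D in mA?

I_D = 1.55 mA

V_SG = V_DD − V_G = 11.7 − 9.58 = 2.12 V, so V_ov = 2.12 − 1.03 = 1.09 V.
Assume saturation: I_D = ½ k_p V_ov² = 0.5 × 3.7 × 1.09² = 2.2 mA, giving V_SD = V_DD − I_D R_D = 11.7 − 2.2 × 7.24 = -4.21 V.
But -4.21 V < V_ov = 1.09 V, so the device is actually in triode.
In triode I_D = k_p[V_ov V_SD − ½ V_SD²] and I_D = (V_DD − V_SD)/R_D. Equating: 13.4 V_SD² − 30.2 V_SD + 11.7 = 0, giving V_SD = 0.497 V (the root below V_ov).
I_D = (11.7 − 0.497) / 7.24 = 1.55 mA.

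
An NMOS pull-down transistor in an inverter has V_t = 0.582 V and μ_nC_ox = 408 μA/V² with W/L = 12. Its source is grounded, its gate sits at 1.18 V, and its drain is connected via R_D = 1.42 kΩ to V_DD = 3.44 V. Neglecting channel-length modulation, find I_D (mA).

I_D = 0.875 mA

V_GS = V_G = 1.18 V, so V_ov = 1.18 − 0.582 = 0.598 V.
k_n = μ_nC_ox · (W/L) = 4.896 mA/V².
Assume saturation: I_D = ½ k_n V_ov² = 0.5 × 4.896 × 0.598² = 0.875 mA, giving V_DS = V_DD − I_D R_D = 3.44 − 0.875 × 1.42 = 2.2 V.
V_DS = 2.2 V ≥ V_ov = 0.598 V, confirming saturation.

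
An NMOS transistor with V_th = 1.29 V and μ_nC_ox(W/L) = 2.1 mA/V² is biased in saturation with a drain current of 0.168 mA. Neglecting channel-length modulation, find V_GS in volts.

In saturation I_D = ½ k_n (V_GS − V_th)², so V_GS − V_th = √(2 I_D / k_n) = √(2 × 0.168 / 2.1) = 0.4 V.
V_GS = 1.29 + 0.4 = 1.69 V.

V_GS = 1.69 V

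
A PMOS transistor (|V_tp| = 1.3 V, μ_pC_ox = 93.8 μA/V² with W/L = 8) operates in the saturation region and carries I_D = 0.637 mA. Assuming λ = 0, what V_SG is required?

V_SG = 2.60 V

k_p = μ_pC_ox · (W/L) = 0.7504 mA/V².
In saturation I_D = ½ k_p (V_SG − |V_tp|)², so V_SG − |V_tp| = √(2 I_D / k_p) = √(2 × 0.637 / 0.7504) = 1.3 V.
V_SG = 1.3 + 1.3 = 2.6 V.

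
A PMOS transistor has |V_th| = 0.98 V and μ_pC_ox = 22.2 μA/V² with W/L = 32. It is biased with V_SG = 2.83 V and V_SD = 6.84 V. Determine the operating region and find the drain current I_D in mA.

Saturation; I_D = 1.22 mA

k_p = μ_pC_ox · (W/L) = 0.7104 mA/V².
V_ov = V_SG − |V_th| = 2.83 − 0.98 = 1.85 V.
Since V_SD = 6.84 V ≥ V_ov = 1.85 V, the device is in saturation.
I_D = ½ k_p V_ov² = 0.5 × 0.7104 × 1.85² = 1.22 mA.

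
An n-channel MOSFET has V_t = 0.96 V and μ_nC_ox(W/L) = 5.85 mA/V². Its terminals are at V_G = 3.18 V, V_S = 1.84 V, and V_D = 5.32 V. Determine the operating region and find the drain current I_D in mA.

Saturation; I_D = 0.422 mA

V_GS = V_G − V_S = 3.18 − 1.84 = 1.34 V; V_DS = V_D − V_S = 5.32 − 1.84 = 3.48 V.
V_ov = V_GS − V_t = 1.34 − 0.96 = 0.38 V.
Since V_DS = 3.48 V ≥ V_ov = 0.38 V, the device is in saturation.
I_D = ½ k_n V_ov² = 0.5 × 5.85 × 0.38² = 0.422 mA.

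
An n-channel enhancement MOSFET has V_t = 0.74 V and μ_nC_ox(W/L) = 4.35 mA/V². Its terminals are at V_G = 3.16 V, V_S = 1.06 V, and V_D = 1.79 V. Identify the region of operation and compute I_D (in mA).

V_GS = V_G − V_S = 3.16 − 1.06 = 2.1 V; V_DS = V_D − V_S = 1.79 − 1.06 = 0.73 V.
V_ov = V_GS − V_t = 2.1 − 0.74 = 1.36 V.
Since V_DS = 0.73 V < V_ov = 1.36 V, the device is in the triode region.
I_D = k_n [V_ov · V_DS − ½ V_DS²] = 4.35 × [1.36 × 0.73 − 0.5 × 0.73²] = 3.16 mA.

Triode; I_D = 3.16 mA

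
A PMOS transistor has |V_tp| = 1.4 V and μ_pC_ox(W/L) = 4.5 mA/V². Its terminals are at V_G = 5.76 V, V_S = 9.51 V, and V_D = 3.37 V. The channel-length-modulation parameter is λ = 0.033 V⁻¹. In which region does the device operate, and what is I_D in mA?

V_SG = V_S − V_G = 9.51 − 5.76 = 3.75 V; V_SD = V_S − V_D = 9.51 − 3.37 = 6.14 V.
V_ov = V_SG − |V_tp| = 3.75 − 1.4 = 2.35 V.
Since V_SD = 6.14 V ≥ V_ov = 2.35 V, the device is in saturation.
I_D = ½ k_p V_ov² (1 + λ V_SD) = 0.5 × 4.5 × 2.35² × (1 + 0.033 × 6.14) = 14.9 mA.

Saturation; I_D = 14.9 mA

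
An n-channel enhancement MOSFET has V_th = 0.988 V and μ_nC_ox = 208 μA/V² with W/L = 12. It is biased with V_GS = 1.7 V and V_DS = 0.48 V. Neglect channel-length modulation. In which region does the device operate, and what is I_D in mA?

Triode; I_D = 0.565 mA

k_n = μ_nC_ox · (W/L) = 2.496 mA/V².
V_ov = V_GS − V_th = 1.7 − 0.988 = 0.712 V.
Since V_DS = 0.48 V < V_ov = 0.712 V, the device is in the triode region.
I_D = k_n [V_ov · V_DS − ½ V_DS²] = 2.496 × [0.712 × 0.48 − 0.5 × 0.48²] = 0.565 mA.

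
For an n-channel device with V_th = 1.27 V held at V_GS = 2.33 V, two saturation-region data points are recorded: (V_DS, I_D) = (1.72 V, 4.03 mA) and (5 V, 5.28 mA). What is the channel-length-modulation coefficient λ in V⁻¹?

λ = 0.113 V⁻¹

With V_GS fixed, I_D ∝ (1 + λ V_DS) in saturation, so I_D2/I_D1 = (1 + λ V_DS2)/(1 + λ V_DS1).
5.28/4.03 = 1.31 = (1 + 5 λ)/(1 + 1.72 λ).
Solving: λ (I_D1 V_DS2 − I_D2 V_DS1) = I_D2 − I_D1, so λ = (5.28 − 4.03) / (4.03 × 5 − 5.28 × 1.72) = 1.25 / 11.1 = 0.113 V⁻¹.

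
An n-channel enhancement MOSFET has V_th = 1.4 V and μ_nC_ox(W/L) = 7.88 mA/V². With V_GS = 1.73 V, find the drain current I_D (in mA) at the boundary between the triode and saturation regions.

I_D = 0.429 mA

At the boundary V_DS = V_ov = V_GS − V_th = 1.73 − 1.4 = 0.33 V.
I_D = ½ k_n V_ov² = 0.5 × 7.88 × 0.33² = 0.429 mA.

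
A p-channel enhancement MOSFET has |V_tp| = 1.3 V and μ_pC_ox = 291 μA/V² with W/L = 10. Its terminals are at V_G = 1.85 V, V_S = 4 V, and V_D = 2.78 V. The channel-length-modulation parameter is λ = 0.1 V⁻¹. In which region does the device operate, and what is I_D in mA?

V_SG = V_S − V_G = 4 − 1.85 = 2.15 V; V_SD = V_S − V_D = 4 − 2.78 = 1.22 V.
k_p = μ_pC_ox · (W/L) = 2.91 mA/V².
V_ov = V_SG − |V_tp| = 2.15 − 1.3 = 0.85 V.
Since V_SD = 1.22 V ≥ V_ov = 0.85 V, the device is in saturation.
I_D = ½ k_p V_ov² (1 + λ V_SD) = 0.5 × 2.91 × 0.85² × (1 + 0.1 × 1.22) = 1.18 mA.

Saturation; I_D = 1.18 mA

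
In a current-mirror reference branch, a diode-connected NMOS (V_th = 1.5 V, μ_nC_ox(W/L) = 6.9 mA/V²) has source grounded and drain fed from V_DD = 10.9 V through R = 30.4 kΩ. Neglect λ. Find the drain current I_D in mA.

With gate tied to drain, V_GS = V_DS ≥ V_GS − V_th, so the device is in saturation.
KCL at the drain: ½ k_n (V_GS − V_th)² = (V_DD − V_GS)/R.
Let x = V_GS − 1.5. Then 105 x² + x − 9.4 = 0, giving x = 0.295 V (positive root), so V_GS = 1.79 V.
I_D = (V_DD − V_GS)/R = (10.9 − 1.79) / 30.4 = 0.3 mA.

I_D = 0.300 mA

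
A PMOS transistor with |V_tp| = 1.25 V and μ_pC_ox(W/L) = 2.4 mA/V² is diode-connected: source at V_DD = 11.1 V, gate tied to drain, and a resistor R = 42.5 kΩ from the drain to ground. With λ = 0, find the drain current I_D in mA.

I_D = 0.222 mA

With gate tied to drain, V_SG = V_SD ≥ V_SG − |V_tp|, so the device is in saturation.
KCL at the drain: ½ k_p (V_SG − |V_tp|)² = (V_DD − V_SG)/R.
Let x = V_SG − 1.25. Then 51 x² + x − 9.85 = 0, giving x = 0.43 V (positive root), so V_SG = 1.68 V.
I_D = (V_DD − V_SG)/R = (11.1 − 1.68) / 42.5 = 0.222 mA.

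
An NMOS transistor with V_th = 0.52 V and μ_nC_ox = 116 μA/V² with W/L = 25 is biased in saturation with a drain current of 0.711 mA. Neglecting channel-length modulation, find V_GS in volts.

k_n = μ_nC_ox · (W/L) = 2.9 mA/V².
In saturation I_D = ½ k_n (V_GS − V_th)², so V_GS − V_th = √(2 I_D / k_n) = √(2 × 0.711 / 2.9) = 0.7 V.
V_GS = 0.52 + 0.7 = 1.22 V.

V_GS = 1.22 V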